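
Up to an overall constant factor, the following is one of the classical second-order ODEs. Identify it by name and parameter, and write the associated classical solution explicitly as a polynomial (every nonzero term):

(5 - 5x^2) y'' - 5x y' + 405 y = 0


All three coefficients share the factor 5; dividing through by 5 gives  (1 - x^2) y'' - x y' + 81 y = 0.
This matches the Chebyshev equation (1 - x^2) y'' - x y' + n^2 y = 0 (note the -x y' term, not -2x y') with n^2 = 81, so n = 9; the polynomial solution is T_9(x).
With y = sum_k a_k x^k, matching x^k gives (k+2)(k+1) a_{k+2} = (k^2 - n^2) a_k = (k - 9)(k + 9) a_k. The right side vanishes at k = 9, so the series with the parity of 9 terminates at degree 9.
Standard normalization: leading coefficient of T_n is 2^(n-1), so a_9 = 2^8 = 256. Work downward with a_k = (k+1)(k+2) a_{k+2} / ((k - 9)(k + 9)):
  a_7 = (8)(9)(256) / ((7 - 9)(7 + 9)) = 18432/(-32) = -576
  a_5 = (6)(7)(-576) / ((5 - 9)(5 + 9)) = -24192/(-56) = 432
  a_3 = (4)(5)(432) / ((3 - 9)(3 + 9)) = 8640/(-72) = -120
  a_1 = (2)(3)(-120) / ((1 - 9)(1 + 9)) = -720/(-80) = 9
Hence T_9(x) = 256 x^9 - 576 x^7 + 432 x^5 - 120 x^3 + 9 x.

T_9(x); series = 256 x^9 - 576 x^7 + 432 x^5 - 120 x^3 + 9 x


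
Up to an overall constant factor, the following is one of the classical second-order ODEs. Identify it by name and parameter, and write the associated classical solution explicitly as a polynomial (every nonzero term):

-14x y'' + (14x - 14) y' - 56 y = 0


All three coefficients share the factor -14; dividing through by -14 gives  x y'' + (1 - x) y' + 4 y = 0.
This matches the Laguerre equation x y'' + (1 - x) y' + n y = 0 with n = 4; the polynomial solution is L_4(x).
With y = sum_k a_k x^k, matching x^k gives (k+1)k a_{k+1} + (k+1) a_{k+1} - k a_k + n a_k = 0, i.e. (k+1)^2 a_{k+1} = (k - n) a_k = (k - 4) a_k. The right side vanishes at k = 4, so the series terminates at degree 4.
Standard normalization L_n(0) = 1 gives a_0 = 1. Work upward with a_{k+1} = (k - 4) a_k / (k+1)^2:
  a_1 = (0 - 4)(1) / 1^2 = -4/1 = -4
  a_2 = (1 - 4)(-4) / 2^2 = 12/4 = 3
  a_3 = (2 - 4)(3) / 3^2 = -6/9 = -2/3
  a_4 = (3 - 4)(-2/3) / 4^2 = (2/3)/16 = 1/24
Hence L_4(x) = x^4/24 - 2 x^3/3 + 3 x^2 - 4 x + 1.

L_4(x); series = x^4/24 - 2 x^3/3 + 3 x^2 - 4 x + 1


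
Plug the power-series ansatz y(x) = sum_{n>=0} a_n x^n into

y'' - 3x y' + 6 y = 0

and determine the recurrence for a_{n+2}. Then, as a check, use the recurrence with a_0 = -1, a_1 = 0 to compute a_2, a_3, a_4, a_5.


Substitute y = sum_n a_n x^n.
y''(x) has coefficient (n+2)(n+1) a_{n+2} at x^n;
-3 x y'(x) has coefficient -3 n a_n at x^n (shift);
6 y(x) has coefficient 6 a_n at x^n.
Matching x^n: (n+2)(n+1) a_{n+2} + (-3n + 6) a_n = 0.
Thus a_{n+2} = (3n - 6) / ((n+1)(n+2)) * a_n.

Check with a_0 = -1, a_1 = 0 (apply the recurrence for n = 0, 1, 2, 3): a_0 = -1, a_1 = 0, a_2 = 3, a_3 = 0, a_4 = 0, a_5 = 0.

a_(n+2) = (3n - 6) / ((n+1)(n+2)) * a_n; check: a_0 = -1, a_1 = 0, a_2 = 3, a_3 = 0, a_4 = 0, a_5 = 0


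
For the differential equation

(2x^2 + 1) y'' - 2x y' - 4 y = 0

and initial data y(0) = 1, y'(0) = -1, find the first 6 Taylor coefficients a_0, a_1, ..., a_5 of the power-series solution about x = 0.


Ansatz: y(x) = sum_{n>=0} a_n x^n, so y'(x) = sum_{n>=1} n a_n x^(n-1) and y''(x) = sum_{n>=2} n(n-1) a_n x^(n-2).
Substitute into P(x) y'' + Q(x) y' + R(x) y = 0 with P(x) = 2x^2 + 1, Q(x) = -2x, R(x) = -4, and match powers of x.
Initial conditions: a_0 = 1, a_1 = -1.
Setting the coefficient of each power of x to zero and solving order by order (substituting the coefficients already found):
  x^0: 2 a_2 - 4 a_0 = 0  ->  2 a_2 = 4 a_0 = 4  ->  a_2 = 2
  x^1: 6 a_3 - 6 a_1 = 0  ->  6 a_3 = 6 a_1 = -6  ->  a_3 = -1
  x^2: 12 a_4 - 4 a_2 = 0  ->  12 a_4 = 4 a_2 = 8  ->  a_4 = 2/3
  x^3: 20 a_5 + 2 a_3 = 0  ->  20 a_5 = -2 a_3 = 2  ->  a_5 = 1/10
Truncated series: y(x) = 1 - x + 2 x^2 - x^3 + (2/3) x^4 + (1/10) x^5 + O(x^6).

a_0 = 1; a_1 = -1; a_2 = 2; a_3 = -1; a_4 = 2/3; a_5 = 1/10


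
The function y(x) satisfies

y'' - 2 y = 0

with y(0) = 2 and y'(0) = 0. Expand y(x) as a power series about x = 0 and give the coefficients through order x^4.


Ansatz: y(x) = sum_{n>=0} a_n x^n, so y'(x) = sum_{n>=1} n a_n x^(n-1) and y''(x) = sum_{n>=2} n(n-1) a_n x^(n-2).
Substitute into P(x) y'' + Q(x) y' + R(x) y = 0 with P(x) = 1, Q(x) = 0, R(x) = -2, and match powers of x.
Initial conditions: a_0 = 2, a_1 = 0.
Setting the coefficient of each power of x to zero and solving order by order (substituting the coefficients already found):
  x^0: 2 a_2 - 2 a_0 = 0  ->  2 a_2 = 2 a_0 = 4  ->  a_2 = 2
  x^1: 6 a_3 - 2 a_1 = 0  ->  6 a_3 = 2 a_1 = 0  ->  a_3 = 0
  x^2: 12 a_4 - 2 a_2 = 0  ->  12 a_4 = 2 a_2 = 4  ->  a_4 = 1/3
Truncated series: y(x) = 2 + 2 x^2 + (1/3) x^4 + O(x^5).

a_0 = 2; a_1 = 0; a_2 = 2; a_3 = 0; a_4 = 1/3


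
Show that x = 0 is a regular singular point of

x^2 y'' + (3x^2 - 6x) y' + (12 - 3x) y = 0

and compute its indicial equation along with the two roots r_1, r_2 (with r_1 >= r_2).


Divide by x^2 to reach normal form y'' + P_1(x) y' + P_2(x) y = 0 with P_1(x) = 3 - 6/x and P_2(x) = -3/x + 12/x^2.
x = 0 is a singular point because the y'-coefficient 3 - 6/x has a pole at x = 0 and the y-coefficient -3/x + 12/x^2 has a pole at x = 0.
It is a regular singular point because x P_1(x) = p(x) = 3x - 6 and x^2 P_2(x) = q(x) = 12 - 3x are polynomials, hence analytic at x = 0.
p(0) = -6,  q(0) = 12.
Indicial equation: r(r-1) + p(0) r + q(0) = 0, i.e. r^2 + (p(0) - 1) r + q(0) = 0, i.e. r^2 - 7 r + 12 = 0.
Discriminant: (-7)^2 - 4(12) = 1, so r = (7 ± 1)/2.
Solving: r_1 = 4, r_2 = 3.

indicial: r^2 - 7 r + 12 = 0; roots r_1 = 4, r_2 = 3


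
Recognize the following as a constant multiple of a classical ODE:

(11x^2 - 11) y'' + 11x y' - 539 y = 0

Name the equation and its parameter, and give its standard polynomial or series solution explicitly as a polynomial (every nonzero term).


All three coefficients share the factor -11; dividing through by -11 gives  (1 - x^2) y'' - x y' + 49 y = 0.
This matches the Chebyshev equation (1 - x^2) y'' - x y' + n^2 y = 0 (note the -x y' term, not -2x y') with n^2 = 49, so n = 7; the polynomial solution is T_7(x).
With y = sum_k a_k x^k, matching x^k gives (k+2)(k+1) a_{k+2} = (k^2 - n^2) a_k = (k - 7)(k + 7) a_k. The right side vanishes at k = 7, so the series with the parity of 7 terminates at degree 7.
Standard normalization: leading coefficient of T_n is 2^(n-1), so a_7 = 2^6 = 64. Work downward with a_k = (k+1)(k+2) a_{k+2} / ((k - 7)(k + 7)):
  a_5 = (6)(7)(64) / ((5 - 7)(5 + 7)) = 2688/(-24) = -112
  a_3 = (4)(5)(-112) / ((3 - 7)(3 + 7)) = -2240/(-40) = 56
  a_1 = (2)(3)(56) / ((1 - 7)(1 + 7)) = 336/(-48) = -7
Hence T_7(x) = 64 x^7 - 112 x^5 + 56 x^3 - 7 x.

T_7(x); series = 64 x^7 - 112 x^5 + 56 x^3 - 7 x


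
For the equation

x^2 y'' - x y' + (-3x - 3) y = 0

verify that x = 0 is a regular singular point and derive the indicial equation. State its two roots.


Divide by x^2 to reach normal form y'' + P_1(x) y' + P_2(x) y = 0 with P_1(x) = -1/x and P_2(x) = -3/x - 3/x^2.
x = 0 is a singular point because the y'-coefficient -1/x has a pole at x = 0 and the y-coefficient -3/x - 3/x^2 has a pole at x = 0.
It is a regular singular point because x P_1(x) = p(x) = -1 and x^2 P_2(x) = q(x) = -3x - 3 are polynomials, hence analytic at x = 0.
p(0) = -1,  q(0) = -3.
Indicial equation: r(r-1) + p(0) r + q(0) = 0, i.e. r^2 + (p(0) - 1) r + q(0) = 0, i.e. r^2 - 2 r - 3 = 0.
Discriminant: (-2)^2 - 4(-3) = 16, so r = (2 ± 4)/2.
Solving: r_1 = 3, r_2 = -1.

indicial: r^2 - 2 r - 3 = 0; roots r_1 = 3, r_2 = -1


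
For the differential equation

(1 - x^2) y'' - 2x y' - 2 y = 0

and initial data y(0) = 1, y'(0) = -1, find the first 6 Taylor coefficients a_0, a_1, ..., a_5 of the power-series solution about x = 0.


Ansatz: y(x) = sum_{n>=0} a_n x^n, so y'(x) = sum_{n>=1} n a_n x^(n-1) and y''(x) = sum_{n>=2} n(n-1) a_n x^(n-2).
Substitute into P(x) y'' + Q(x) y' + R(x) y = 0 with P(x) = 1 - x^2, Q(x) = -2x, R(x) = -2, and match powers of x.
Initial conditions: a_0 = 1, a_1 = -1.
Setting the coefficient of each power of x to zero and solving order by order (substituting the coefficients already found):
  x^0: 2 a_2 - 2 a_0 = 0  ->  2 a_2 = 2 a_0 = 2  ->  a_2 = 1
  x^1: 6 a_3 - 4 a_1 = 0  ->  6 a_3 = 4 a_1 = -4  ->  a_3 = -2/3
  x^2: 12 a_4 - 8 a_2 = 0  ->  12 a_4 = 8 a_2 = 8  ->  a_4 = 2/3
  x^3: 20 a_5 - 14 a_3 = 0  ->  20 a_5 = 14 a_3 = -28/3  ->  a_5 = -7/15
Truncated series: y(x) = 1 - x + x^2 - (2/3) x^3 + (2/3) x^4 - (7/15) x^5 + O(x^6).

a_0 = 1; a_1 = -1; a_2 = 1; a_3 = -2/3; a_4 = 2/3; a_5 = -7/15


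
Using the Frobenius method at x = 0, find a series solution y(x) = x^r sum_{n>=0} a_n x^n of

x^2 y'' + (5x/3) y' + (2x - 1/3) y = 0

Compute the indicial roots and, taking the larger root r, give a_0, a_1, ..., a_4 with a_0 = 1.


Write in Frobenius form y'' + (p(x)/x) y' + (q(x)/x^2) y = 0:
  p(x) = 5/3,  q(x) = 2x - 1/3.
Indicial equation: r(r-1) + (5/3) r + (-1/3) = 0 -> roots r_1 = 1/3, r_2 = -1.
Take r = r_1 = 1/3. Let y(x) = x^r sum_{n>=0} a_n x^n with a_0 = 1.
Substitute y = x^r sum a_n x^n and match x^{r+n}. The recurrence is
  D(n) a_n + 2 a_{n-1} = 0,  where D(n) = (r+n)(r+n-1) + (5/3)(r+n) + (-1/3).
  a_n = -2 / D(n) * a_{n-1}.
Since the indicial polynomial factors as (r - r_1)(r - r_2), D(n) = (r_1 + n - r_1)(r_1 + n - r_2) = n(n + 4/3).
Evaluating step by step (a_0 = 1):
  n = 1: D(1) = 1(1 + 4/3) = 7/3; numerator = -2(1) = -2; a_1 = (-2)/(7/3) = -6/7
  n = 2: D(2) = 2(2 + 4/3) = 20/3; numerator = -2(-6/7) = 12/7; a_2 = (12/7)/(20/3) = 9/35
  n = 3: D(3) = 3(3 + 4/3) = 13; numerator = -2(9/35) = -18/35; a_3 = (-18/35)/(13) = -18/455
  n = 4: D(4) = 4(4 + 4/3) = 64/3; numerator = -2(-18/455) = 36/455; a_4 = (36/455)/(64/3) = 27/7280

r = 1/3; a_0 = 1; a_1 = -6/7; a_2 = 9/35; a_3 = -18/455; a_4 = 27/7280


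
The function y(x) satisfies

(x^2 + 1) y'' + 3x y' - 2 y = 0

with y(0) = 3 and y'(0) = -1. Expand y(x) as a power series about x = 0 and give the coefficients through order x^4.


Ansatz: y(x) = sum_{n>=0} a_n x^n, so y'(x) = sum_{n>=1} n a_n x^(n-1) and y''(x) = sum_{n>=2} n(n-1) a_n x^(n-2).
Substitute into P(x) y'' + Q(x) y' + R(x) y = 0 with P(x) = x^2 + 1, Q(x) = 3x, R(x) = -2, and match powers of x.
Initial conditions: a_0 = 3, a_1 = -1.
Setting the coefficient of each power of x to zero and solving order by order (substituting the coefficients already found):
  x^0: 2 a_2 - 2 a_0 = 0  ->  2 a_2 = 2 a_0 = 6  ->  a_2 = 3
  x^1: 6 a_3 + a_1 = 0  ->  6 a_3 = -a_1 = 1  ->  a_3 = 1/6
  x^2: 12 a_4 + 6 a_2 = 0  ->  12 a_4 = -6 a_2 = -18  ->  a_4 = -3/2
Truncated series: y(x) = 3 - x + 3 x^2 + (1/6) x^3 - (3/2) x^4 + O(x^5).

a_0 = 3; a_1 = -1; a_2 = 3; a_3 = 1/6; a_4 = -3/2


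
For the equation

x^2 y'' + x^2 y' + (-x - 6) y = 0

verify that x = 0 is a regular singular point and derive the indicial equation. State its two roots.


Divide by x^2 to reach normal form y'' + P_1(x) y' + P_2(x) y = 0 with P_1(x) = 1 and P_2(x) = -1/x - 6/x^2.
x = 0 is a singular point because the y-coefficient -1/x - 6/x^2 has a pole at x = 0.
It is a regular singular point because x P_1(x) = p(x) = x and x^2 P_2(x) = q(x) = -x - 6 are polynomials, hence analytic at x = 0.
p(0) = 0,  q(0) = -6.
Indicial equation: r(r-1) + p(0) r + q(0) = 0, i.e. r^2 + (p(0) - 1) r + q(0) = 0, i.e. r^2 - 1 r - 6 = 0.
Discriminant: (-1)^2 - 4(-6) = 25, so r = (1 ± 5)/2.
Solving: r_1 = 3, r_2 = -2.

indicial: r^2 - 1 r - 6 = 0; roots r_1 = 3, r_2 = -2


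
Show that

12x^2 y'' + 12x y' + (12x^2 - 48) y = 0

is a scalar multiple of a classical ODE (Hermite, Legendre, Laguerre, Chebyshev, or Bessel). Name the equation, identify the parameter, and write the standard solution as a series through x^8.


All three coefficients share the factor 12; dividing through by 12 gives  x^2 y'' + x y' + (x^2 - 4) y = 0.
This matches the Bessel equation x^2 y'' + x y' + (x^2 - nu^2) y = 0 with nu^2 = 4, so nu = 2; the solution bounded at x = 0 is J_2(x).
Frobenius at x = 0: indicial roots ±nu; for r = nu the recurrence k(k + 2nu) c_k = -c_{k-2} gives the standard series J_nu(x) = sum_{k>=0} (-1)^k / (k! (k+nu)!) (x/2)^(2k+nu). Evaluate the first 4 terms:
  k = 0: (-1)^0 / (0! * 2! * 2^2) x^2 = 1/(1*2*4) x^2 = (1/8) x^2
  k = 1: (-1)^1 / (1! * 3! * 2^4) x^4 = -1/(1*6*16) x^4 = (-1/96) x^4
  k = 2: (-1)^2 / (2! * 4! * 2^6) x^6 = 1/(2*24*64) x^6 = (1/3072) x^6
  k = 3: (-1)^3 / (3! * 5! * 2^8) x^8 = -1/(6*120*256) x^8 = (-1/184320) x^8
Hence J_2(x) = -x^8/184320 + x^6/3072 - x^4/96 + x^2/8 + ....

J_2(x); series = -x^8/184320 + x^6/3072 - x^4/96 + x^2/8


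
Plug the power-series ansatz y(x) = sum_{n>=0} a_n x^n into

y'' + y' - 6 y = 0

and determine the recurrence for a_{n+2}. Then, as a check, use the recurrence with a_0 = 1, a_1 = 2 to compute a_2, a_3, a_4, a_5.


Substitute y = sum_n a_n x^n.
y''(x) has coefficient (n+2)(n+1) a_{n+2} at x^n;
y'(x) has coefficient (n+1) a_{n+1} at x^n;
-6 y(x) has coefficient -6 a_n at x^n.
Matching x^n: (n+2)(n+1) a_{n+2} + (n+1) a_{n+1} - 6 a_n = 0.
Thus a_{n+2} = [-(n+1) a_{n+1} + 6 a_n] / ((n+1)(n+2)).

Check with a_0 = 1, a_1 = 2 (apply the recurrence for n = 0, 1, 2, 3): a_0 = 1, a_1 = 2, a_2 = 2, a_3 = 4/3, a_4 = 2/3, a_5 = 4/15.

a_(n+2) = [-(n+1) a_(n+1) + 6 a_n] / ((n+1)(n+2)); check: a_0 = 1, a_1 = 2, a_2 = 2, a_3 = 4/3, a_4 = 2/3, a_5 = 4/15


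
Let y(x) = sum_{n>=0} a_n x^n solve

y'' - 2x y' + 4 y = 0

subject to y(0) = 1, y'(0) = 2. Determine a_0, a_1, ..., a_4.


Ansatz: y(x) = sum_{n>=0} a_n x^n, so y'(x) = sum_{n>=1} n a_n x^(n-1) and y''(x) = sum_{n>=2} n(n-1) a_n x^(n-2).
Substitute into P(x) y'' + Q(x) y' + R(x) y = 0 with P(x) = 1, Q(x) = -2x, R(x) = 4, and match powers of x.
Initial conditions: a_0 = 1, a_1 = 2.
Setting the coefficient of each power of x to zero and solving order by order (substituting the coefficients already found):
  x^0: 2 a_2 + 4 a_0 = 0  ->  2 a_2 = -4 a_0 = -4  ->  a_2 = -2
  x^1: 6 a_3 + 2 a_1 = 0  ->  6 a_3 = -2 a_1 = -4  ->  a_3 = -2/3
  x^2: 12 a_4 = 0  ->  a_4 = 0
Truncated series: y(x) = 1 + 2 x - 2 x^2 - (2/3) x^3 + O(x^5).

a_0 = 1; a_1 = 2; a_2 = -2; a_3 = -2/3; a_4 = 0


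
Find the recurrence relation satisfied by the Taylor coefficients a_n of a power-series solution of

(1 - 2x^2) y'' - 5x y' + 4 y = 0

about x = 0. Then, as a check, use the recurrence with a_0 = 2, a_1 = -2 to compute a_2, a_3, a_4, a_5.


Substitute y = sum_n a_n x^n.
(1 - 2 x^2) y'' contributes (n+2)(n+1) a_{n+2} - 2 n(n-1) a_n at x^n.
-5 x y'(x) contributes -5 n a_n at x^n.
4 y(x) contributes 4 a_n at x^n.
Matching x^n: (n+2)(n+1) a_{n+2} + (-2 n(n-1) - 5 n + 4) a_n = 0.
Thus a_{n+2} = (2 n(n-1) + 5 n - 4) / ((n+1)(n+2)) * a_n.

Check with a_0 = 2, a_1 = -2 (apply the recurrence for n = 0, 1, 2, 3): a_0 = 2, a_1 = -2, a_2 = -4, a_3 = -1/3, a_4 = -10/3, a_5 = -23/60.

a_(n+2) = (2 n(n-1) + 5 n - 4) / ((n+1)(n+2)) * a_n; check: a_0 = 2, a_1 = -2, a_2 = -4, a_3 = -1/3, a_4 = -10/3, a_5 = -23/60


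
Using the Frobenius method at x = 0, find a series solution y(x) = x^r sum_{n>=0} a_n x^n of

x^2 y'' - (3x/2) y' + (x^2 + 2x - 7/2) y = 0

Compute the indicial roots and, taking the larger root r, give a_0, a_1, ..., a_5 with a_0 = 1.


Write in Frobenius form y'' + (p(x)/x) y' + (q(x)/x^2) y = 0:
  p(x) = -3/2,  q(x) = x^2 + 2x - 7/2.
Indicial equation: r(r-1) + (-3/2) r + (-7/2) = 0 -> roots r_1 = 7/2, r_2 = -1.
Take r = r_1 = 7/2. Let y(x) = x^r sum_{n>=0} a_n x^n with a_0 = 1.
Substitute y = x^r sum a_n x^n and match x^{r+n}. The recurrence is
  D(n) a_n + 2 a_{n-1} + 1 a_{n-2} = 0,  where D(n) = (r+n)(r+n-1) + (-3/2)(r+n) + (-7/2).
  a_n = [-2 a_{n-1} - 1 a_{n-2}] / D(n).
Since the indicial polynomial factors as (r - r_1)(r - r_2), D(n) = (r_1 + n - r_1)(r_1 + n - r_2) = n(n + 9/2).
Evaluating step by step (a_0 = 1):
  n = 1: D(1) = 1(1 + 9/2) = 11/2; numerator = -2(1) = -2; a_1 = (-2)/(11/2) = -4/11
  n = 2: D(2) = 2(2 + 9/2) = 13; numerator = -2(-4/11) - 1(1) = -3/11; a_2 = (-3/11)/(13) = -3/143
  n = 3: D(3) = 3(3 + 9/2) = 45/2; numerator = -2(-3/143) - 1(-4/11) = 58/143; a_3 = (58/143)/(45/2) = 116/6435
  n = 4: D(4) = 4(4 + 9/2) = 34; numerator = -2(116/6435) - 1(-3/143) = -97/6435; a_4 = (-97/6435)/(34) = -97/218790
  n = 5: D(5) = 5(5 + 9/2) = 95/2; numerator = -2(-97/218790) - 1(116/6435) = -125/7293; a_5 = (-125/7293)/(95/2) = -50/138567

r = 7/2; a_0 = 1; a_1 = -4/11; a_2 = -3/143; a_3 = 116/6435; a_4 = -97/218790; a_5 = -50/138567


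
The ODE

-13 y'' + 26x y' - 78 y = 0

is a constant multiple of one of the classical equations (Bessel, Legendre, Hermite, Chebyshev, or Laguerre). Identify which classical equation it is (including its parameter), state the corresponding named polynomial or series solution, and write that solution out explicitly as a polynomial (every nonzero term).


All three coefficients share the factor -13; dividing through by -13 gives  y'' - 2x y' + 6 y = 0.
This matches the Hermite equation y'' - 2x y' + 2n y = 0 with 2n = 6, so n = 3; the polynomial solution is H_3(x).
With y = sum_k a_k x^k, matching x^k gives (k+2)(k+1) a_{k+2} = 2(k - n) a_k = 2(k - 3) a_k. The right side vanishes at k = 3, so the series with the parity of 3 terminates at degree 3.
Standard normalization: leading coefficient of H_n is 2^n, so a_3 = 2^3 = 8. Work downward with a_k = (k+1)(k+2) a_{k+2} / (2(k - n)):
  a_1 = (2)(3)(8) / (2(1 - 3)) = 48/(-4) = -12
Hence H_3(x) = 8 x^3 - 12 x.

H_3(x); series = 8 x^3 - 12 x


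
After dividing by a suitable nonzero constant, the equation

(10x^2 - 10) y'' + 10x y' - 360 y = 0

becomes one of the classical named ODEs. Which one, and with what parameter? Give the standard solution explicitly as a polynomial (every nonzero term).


All three coefficients share the factor -10; dividing through by -10 gives  (1 - x^2) y'' - x y' + 36 y = 0.
This matches the Chebyshev equation (1 - x^2) y'' - x y' + n^2 y = 0 (note the -x y' term, not -2x y') with n^2 = 36, so n = 6; the polynomial solution is T_6(x).
With y = sum_k a_k x^k, matching x^k gives (k+2)(k+1) a_{k+2} = (k^2 - n^2) a_k = (k - 6)(k + 6) a_k. The right side vanishes at k = 6, so the series with the parity of 6 terminates at degree 6.
Standard normalization: leading coefficient of T_n is 2^(n-1), so a_6 = 2^5 = 32. Work downward with a_k = (k+1)(k+2) a_{k+2} / ((k - 6)(k + 6)):
  a_4 = (5)(6)(32) / ((4 - 6)(4 + 6)) = 960/(-20) = -48
  a_2 = (3)(4)(-48) / ((2 - 6)(2 + 6)) = -576/(-32) = 18
  a_0 = (1)(2)(18) / ((0 - 6)(0 + 6)) = 36/(-36) = -1
Hence T_6(x) = 32 x^6 - 48 x^4 + 18 x^2 - 1.

T_6(x); series = 32 x^6 - 48 x^4 + 18 x^2 - 1


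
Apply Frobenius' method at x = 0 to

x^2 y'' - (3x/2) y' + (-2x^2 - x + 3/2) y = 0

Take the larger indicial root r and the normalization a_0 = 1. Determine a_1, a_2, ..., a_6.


Write in Frobenius form y'' + (p(x)/x) y' + (q(x)/x^2) y = 0:
  p(x) = -3/2,  q(x) = -2x^2 - x + 3/2.
Indicial equation: r(r-1) + (-3/2) r + (3/2) = 0 -> roots r_1 = 3/2, r_2 = 1.
Take r = r_1 = 3/2. Let y(x) = x^r sum_{n>=0} a_n x^n with a_0 = 1.
Substitute y = x^r sum a_n x^n and match x^{r+n}. The recurrence is
  D(n) a_n - 1 a_{n-1} - 2 a_{n-2} = 0,  where D(n) = (r+n)(r+n-1) + (-3/2)(r+n) + (3/2).
  a_n = [1 a_{n-1} + 2 a_{n-2}] / D(n).
Since the indicial polynomial factors as (r - r_1)(r - r_2), D(n) = (r_1 + n - r_1)(r_1 + n - r_2) = n(n + 1/2).
Evaluating step by step (a_0 = 1):
  n = 1: D(1) = 1(1 + 1/2) = 3/2; numerator = 1(1) = 1; a_1 = (1)/(3/2) = 2/3
  n = 2: D(2) = 2(2 + 1/2) = 5; numerator = 1(2/3) + 2(1) = 8/3; a_2 = (8/3)/(5) = 8/15
  n = 3: D(3) = 3(3 + 1/2) = 21/2; numerator = 1(8/15) + 2(2/3) = 28/15; a_3 = (28/15)/(21/2) = 8/45
  n = 4: D(4) = 4(4 + 1/2) = 18; numerator = 1(8/45) + 2(8/15) = 56/45; a_4 = (56/45)/(18) = 28/405
  n = 5: D(5) = 5(5 + 1/2) = 55/2; numerator = 1(28/405) + 2(8/45) = 172/405; a_5 = (172/405)/(55/2) = 344/22275
  n = 6: D(6) = 6(6 + 1/2) = 39; numerator = 1(344/22275) + 2(28/405) = 3424/22275; a_6 = (3424/22275)/(39) = 3424/868725

r = 3/2; a_0 = 1; a_1 = 2/3; a_2 = 8/15; a_3 = 8/45; a_4 = 28/405; a_5 = 344/22275; a_6 = 3424/868725


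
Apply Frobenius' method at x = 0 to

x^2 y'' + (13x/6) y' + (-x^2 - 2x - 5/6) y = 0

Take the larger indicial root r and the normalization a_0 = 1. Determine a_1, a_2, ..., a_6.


Write in Frobenius form y'' + (p(x)/x) y' + (q(x)/x^2) y = 0:
  p(x) = 13/6,  q(x) = -x^2 - 2x - 5/6.
Indicial equation: r(r-1) + (13/6) r + (-5/6) = 0 -> roots r_1 = 1/2, r_2 = -5/3.
Take r = r_1 = 1/2. Let y(x) = x^r sum_{n>=0} a_n x^n with a_0 = 1.
Substitute y = x^r sum a_n x^n and match x^{r+n}. The recurrence is
  D(n) a_n - 2 a_{n-1} - 1 a_{n-2} = 0,  where D(n) = (r+n)(r+n-1) + (13/6)(r+n) + (-5/6).
  a_n = [2 a_{n-1} + 1 a_{n-2}] / D(n).
Since the indicial polynomial factors as (r - r_1)(r - r_2), D(n) = (r_1 + n - r_1)(r_1 + n - r_2) = n(n + 13/6).
Evaluating step by step (a_0 = 1):
  n = 1: D(1) = 1(1 + 13/6) = 19/6; numerator = 2(1) = 2; a_1 = (2)/(19/6) = 12/19
  n = 2: D(2) = 2(2 + 13/6) = 25/3; numerator = 2(12/19) + 1(1) = 43/19; a_2 = (43/19)/(25/3) = 129/475
  n = 3: D(3) = 3(3 + 13/6) = 31/2; numerator = 2(129/475) + 1(12/19) = 558/475; a_3 = (558/475)/(31/2) = 36/475
  n = 4: D(4) = 4(4 + 13/6) = 74/3; numerator = 2(36/475) + 1(129/475) = 201/475; a_4 = (201/475)/(74/3) = 603/35150
  n = 5: D(5) = 5(5 + 13/6) = 215/6; numerator = 2(603/35150) + 1(36/475) = 387/3515; a_5 = (387/3515)/(215/6) = 54/17575
  n = 6: D(6) = 6(6 + 13/6) = 49; numerator = 2(54/17575) + 1(603/35150) = 819/35150; a_6 = (819/35150)/(49) = 117/246050

r = 1/2; a_0 = 1; a_1 = 12/19; a_2 = 129/475; a_3 = 36/475; a_4 = 603/35150; a_5 = 54/17575; a_6 = 117/246050


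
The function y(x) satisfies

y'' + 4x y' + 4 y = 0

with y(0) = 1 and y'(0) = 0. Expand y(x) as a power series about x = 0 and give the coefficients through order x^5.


Ansatz: y(x) = sum_{n>=0} a_n x^n, so y'(x) = sum_{n>=1} n a_n x^(n-1) and y''(x) = sum_{n>=2} n(n-1) a_n x^(n-2).
Substitute into P(x) y'' + Q(x) y' + R(x) y = 0 with P(x) = 1, Q(x) = 4x, R(x) = 4, and match powers of x.
Initial conditions: a_0 = 1, a_1 = 0.
Setting the coefficient of each power of x to zero and solving order by order (substituting the coefficients already found):
  x^0: 2 a_2 + 4 a_0 = 0  ->  2 a_2 = -4 a_0 = -4  ->  a_2 = -2
  x^1: 6 a_3 + 8 a_1 = 0  ->  6 a_3 = -8 a_1 = 0  ->  a_3 = 0
  x^2: 12 a_4 + 12 a_2 = 0  ->  12 a_4 = -12 a_2 = 24  ->  a_4 = 2
  x^3: 20 a_5 + 16 a_3 = 0  ->  20 a_5 = -16 a_3 = 0  ->  a_5 = 0
Truncated series: y(x) = 1 - 2 x^2 + 2 x^4 + O(x^6).

a_0 = 1; a_1 = 0; a_2 = -2; a_3 = 0; a_4 = 2; a_5 = 0


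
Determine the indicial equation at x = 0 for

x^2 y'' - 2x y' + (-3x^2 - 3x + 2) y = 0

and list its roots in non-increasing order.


Divide by x^2 to reach normal form y'' + P_1(x) y' + P_2(x) y = 0 with P_1(x) = -2/x and P_2(x) = -3 - 3/x + 2/x^2.
x = 0 is a singular point because the y'-coefficient -2/x has a pole at x = 0 and the y-coefficient -3 - 3/x + 2/x^2 has a pole at x = 0.
It is a regular singular point because x P_1(x) = p(x) = -2 and x^2 P_2(x) = q(x) = -3x^2 - 3x + 2 are polynomials, hence analytic at x = 0.
p(0) = -2,  q(0) = 2.
Indicial equation: r(r-1) + p(0) r + q(0) = 0, i.e. r^2 + (p(0) - 1) r + q(0) = 0, i.e. r^2 - 3 r + 2 = 0.
Discriminant: (-3)^2 - 4(2) = 1, so r = (3 ± 1)/2.
Solving: r_1 = 2, r_2 = 1.

indicial: r^2 - 3 r + 2 = 0; roots r_1 = 2, r_2 = 1


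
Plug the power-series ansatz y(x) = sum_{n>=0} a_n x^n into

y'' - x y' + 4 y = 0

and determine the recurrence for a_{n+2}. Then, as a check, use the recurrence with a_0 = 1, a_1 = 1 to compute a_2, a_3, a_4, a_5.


Substitute y = sum_n a_n x^n.
y''(x) has coefficient (n+2)(n+1) a_{n+2} at x^n;
-x y'(x) has coefficient -n a_n at x^n (shift);
4 y(x) has coefficient 4 a_n at x^n.
Matching x^n: (n+2)(n+1) a_{n+2} + (-n + 4) a_n = 0.
Thus a_{n+2} = (n - 4) / ((n+1)(n+2)) * a_n.

Check with a_0 = 1, a_1 = 1 (apply the recurrence for n = 0, 1, 2, 3): a_0 = 1, a_1 = 1, a_2 = -2, a_3 = -1/2, a_4 = 1/3, a_5 = 1/40.

a_(n+2) = (n - 4) / ((n+1)(n+2)) * a_n; check: a_0 = 1, a_1 = 1, a_2 = -2, a_3 = -1/2, a_4 = 1/3, a_5 = 1/40


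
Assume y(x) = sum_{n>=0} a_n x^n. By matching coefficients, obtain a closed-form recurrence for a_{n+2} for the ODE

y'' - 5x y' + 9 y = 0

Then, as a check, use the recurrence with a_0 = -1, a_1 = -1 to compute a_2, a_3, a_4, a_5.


Substitute y = sum_n a_n x^n.
y''(x) has coefficient (n+2)(n+1) a_{n+2} at x^n;
-5 x y'(x) has coefficient -5 n a_n at x^n (shift);
9 y(x) has coefficient 9 a_n at x^n.
Matching x^n: (n+2)(n+1) a_{n+2} + (-5n + 9) a_n = 0.
Thus a_{n+2} = (5n - 9) / ((n+1)(n+2)) * a_n.

Check with a_0 = -1, a_1 = -1 (apply the recurrence for n = 0, 1, 2, 3): a_0 = -1, a_1 = -1, a_2 = 9/2, a_3 = 2/3, a_4 = 3/8, a_5 = 1/5.

a_(n+2) = (5n - 9) / ((n+1)(n+2)) * a_n; check: a_0 = -1, a_1 = -1, a_2 = 9/2, a_3 = 2/3, a_4 = 3/8, a_5 = 1/5


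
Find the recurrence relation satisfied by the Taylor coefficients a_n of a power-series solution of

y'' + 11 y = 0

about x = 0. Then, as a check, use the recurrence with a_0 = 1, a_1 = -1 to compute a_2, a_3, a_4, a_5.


Substitute y = sum_n a_n x^n into y'' + (const) y = 0.
y''(x) = sum_{n>=0} (n+2)(n+1) a_{n+2} x^n.
The ODE becomes sum_n [(n+2)(n+1) a_{n+2} + 11 a_n] x^n = 0.
Setting each coefficient to zero gives the recurrence:
  (n+2)(n+1) a_{n+2} + 11 a_n = 0,
  a_{n+2} = -11 / ((n+1)(n+2)) a_n.

Check with a_0 = 1, a_1 = -1 (apply the recurrence for n = 0, 1, 2, 3): a_0 = 1, a_1 = -1, a_2 = -11/2, a_3 = 11/6, a_4 = 121/24, a_5 = -121/120.

a_{n+2} = -11/((n+1)(n+2)) * a_n; check: a_0 = 1, a_1 = -1, a_2 = -11/2, a_3 = 11/6, a_4 = 121/24, a_5 = -121/120


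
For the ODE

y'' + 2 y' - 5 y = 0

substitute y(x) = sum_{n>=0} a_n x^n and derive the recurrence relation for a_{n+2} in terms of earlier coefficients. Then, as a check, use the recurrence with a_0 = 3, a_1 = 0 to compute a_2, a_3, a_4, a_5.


Substitute y = sum_n a_n x^n.
y''(x) has coefficient (n+2)(n+1) a_{n+2} at x^n;
2 y'(x) has coefficient 2 (n+1) a_{n+1} at x^n;
-5 y(x) has coefficient -5 a_n at x^n.
Matching x^n: (n+2)(n+1) a_{n+2} + 2 (n+1) a_{n+1} - 5 a_n = 0.
Thus a_{n+2} = [-2 (n+1) a_{n+1} + 5 a_n] / ((n+1)(n+2)).

Check with a_0 = 3, a_1 = 0 (apply the recurrence for n = 0, 1, 2, 3): a_0 = 3, a_1 = 0, a_2 = 15/2, a_3 = -5, a_4 = 45/8, a_5 = -7/2.

a_(n+2) = [-2 (n+1) a_(n+1) + 5 a_n] / ((n+1)(n+2)); check: a_0 = 3, a_1 = 0, a_2 = 15/2, a_3 = -5, a_4 = 45/8, a_5 = -7/2


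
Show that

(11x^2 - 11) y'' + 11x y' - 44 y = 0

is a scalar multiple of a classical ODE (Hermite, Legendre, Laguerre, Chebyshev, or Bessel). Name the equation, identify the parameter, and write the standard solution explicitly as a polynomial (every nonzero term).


All three coefficients share the factor -11; dividing through by -11 gives  (1 - x^2) y'' - x y' + 4 y = 0.
This matches the Chebyshev equation (1 - x^2) y'' - x y' + n^2 y = 0 (note the -x y' term, not -2x y') with n^2 = 4, so n = 2; the polynomial solution is T_2(x).
With y = sum_k a_k x^k, matching x^k gives (k+2)(k+1) a_{k+2} = (k^2 - n^2) a_k = (k - 2)(k + 2) a_k. The right side vanishes at k = 2, so the series with the parity of 2 terminates at degree 2.
Standard normalization: leading coefficient of T_n is 2^(n-1), so a_2 = 2^1 = 2. Work downward with a_k = (k+1)(k+2) a_{k+2} / ((k - 2)(k + 2)):
  a_0 = (1)(2)(2) / ((0 - 2)(0 + 2)) = 4/(-4) = -1
Hence T_2(x) = 2 x^2 - 1.

T_2(x); series = 2 x^2 - 1


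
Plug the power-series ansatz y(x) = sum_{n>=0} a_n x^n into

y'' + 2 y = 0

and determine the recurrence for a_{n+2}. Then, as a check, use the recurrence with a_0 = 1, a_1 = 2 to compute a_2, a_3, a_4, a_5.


Substitute y = sum_n a_n x^n into y'' + (const) y = 0.
y''(x) = sum_{n>=0} (n+2)(n+1) a_{n+2} x^n.
The ODE becomes sum_n [(n+2)(n+1) a_{n+2} + 2 a_n] x^n = 0.
Setting each coefficient to zero gives the recurrence:
  (n+2)(n+1) a_{n+2} + 2 a_n = 0,
  a_{n+2} = -2 / ((n+1)(n+2)) a_n.

Check with a_0 = 1, a_1 = 2 (apply the recurrence for n = 0, 1, 2, 3): a_0 = 1, a_1 = 2, a_2 = -1, a_3 = -2/3, a_4 = 1/6, a_5 = 1/15.

a_{n+2} = -2/((n+1)(n+2)) * a_n; check: a_0 = 1, a_1 = 2, a_2 = -1, a_3 = -2/3, a_4 = 1/6, a_5 = 1/15


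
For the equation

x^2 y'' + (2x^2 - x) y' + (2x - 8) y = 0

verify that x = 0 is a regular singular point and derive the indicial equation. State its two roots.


Divide by x^2 to reach normal form y'' + P_1(x) y' + P_2(x) y = 0 with P_1(x) = 2 - 1/x and P_2(x) = 2/x - 8/x^2.
x = 0 is a singular point because the y'-coefficient 2 - 1/x has a pole at x = 0 and the y-coefficient 2/x - 8/x^2 has a pole at x = 0.
It is a regular singular point because x P_1(x) = p(x) = 2x - 1 and x^2 P_2(x) = q(x) = 2x - 8 are polynomials, hence analytic at x = 0.
p(0) = -1,  q(0) = -8.
Indicial equation: r(r-1) + p(0) r + q(0) = 0, i.e. r^2 + (p(0) - 1) r + q(0) = 0, i.e. r^2 - 2 r - 8 = 0.
Discriminant: (-2)^2 - 4(-8) = 36, so r = (2 ± 6)/2.
Solving: r_1 = 4, r_2 = -2.

indicial: r^2 - 2 r - 8 = 0; roots r_1 = 4, r_2 = -2


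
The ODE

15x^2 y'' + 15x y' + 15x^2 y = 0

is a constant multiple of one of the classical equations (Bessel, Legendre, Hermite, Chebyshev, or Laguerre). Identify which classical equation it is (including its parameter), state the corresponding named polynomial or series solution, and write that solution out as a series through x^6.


All three coefficients share the factor 15; dividing through by 15 gives  x^2 y'' + x y' + x^2 y = 0.
This matches the Bessel equation x^2 y'' + x y' + (x^2 - nu^2) y = 0 with nu^2 = 0, so nu = 0; the solution bounded at x = 0 is J_0(x).
Frobenius at x = 0: indicial roots ±nu; for r = nu the recurrence k(k + 2nu) c_k = -c_{k-2} gives the standard series J_nu(x) = sum_{k>=0} (-1)^k / (k! (k+nu)!) (x/2)^(2k+nu). Evaluate the first 4 terms:
  k = 0: (-1)^0 / (0! * 0! * 2^0) x^0 = 1/(1*1*1) x^0 = (1) x^0
  k = 1: (-1)^1 / (1! * 1! * 2^2) x^2 = -1/(1*1*4) x^2 = (-1/4) x^2
  k = 2: (-1)^2 / (2! * 2! * 2^4) x^4 = 1/(2*2*16) x^4 = (1/64) x^4
  k = 3: (-1)^3 / (3! * 3! * 2^6) x^6 = -1/(6*6*64) x^6 = (-1/2304) x^6
Hence J_0(x) = -x^6/2304 + x^4/64 - x^2/4 + 1 + ....

J_0(x); series = -x^6/2304 + x^4/64 - x^2/4 + 1


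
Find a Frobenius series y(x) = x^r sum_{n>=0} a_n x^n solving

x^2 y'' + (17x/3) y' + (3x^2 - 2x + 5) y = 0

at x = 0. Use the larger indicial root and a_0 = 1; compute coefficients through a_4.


Write in Frobenius form y'' + (p(x)/x) y' + (q(x)/x^2) y = 0:
  p(x) = 17/3,  q(x) = 3x^2 - 2x + 5.
Indicial equation: r(r-1) + (17/3) r + (5) = 0 -> roots r_1 = -5/3, r_2 = -3.
Take r = r_1 = -5/3. Let y(x) = x^r sum_{n>=0} a_n x^n with a_0 = 1.
Substitute y = x^r sum a_n x^n and match x^{r+n}. The recurrence is
  D(n) a_n - 2 a_{n-1} + 3 a_{n-2} = 0,  where D(n) = (r+n)(r+n-1) + (17/3)(r+n) + (5).
  a_n = [2 a_{n-1} - 3 a_{n-2}] / D(n).
Since the indicial polynomial factors as (r - r_1)(r - r_2), D(n) = (r_1 + n - r_1)(r_1 + n - r_2) = n(n + 4/3).
Evaluating step by step (a_0 = 1):
  n = 1: D(1) = 1(1 + 4/3) = 7/3; numerator = 2(1) = 2; a_1 = (2)/(7/3) = 6/7
  n = 2: D(2) = 2(2 + 4/3) = 20/3; numerator = 2(6/7) - 3(1) = -9/7; a_2 = (-9/7)/(20/3) = -27/140
  n = 3: D(3) = 3(3 + 4/3) = 13; numerator = 2(-27/140) - 3(6/7) = -207/70; a_3 = (-207/70)/(13) = -207/910
  n = 4: D(4) = 4(4 + 4/3) = 64/3; numerator = 2(-207/910) - 3(-27/140) = 45/364; a_4 = (45/364)/(64/3) = 135/23296

r = -5/3; a_0 = 1; a_1 = 6/7; a_2 = -27/140; a_3 = -207/910; a_4 = 135/23296


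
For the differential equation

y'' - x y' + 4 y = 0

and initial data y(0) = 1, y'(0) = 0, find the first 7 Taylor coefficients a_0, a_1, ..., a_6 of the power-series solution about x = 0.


Ansatz: y(x) = sum_{n>=0} a_n x^n, so y'(x) = sum_{n>=1} n a_n x^(n-1) and y''(x) = sum_{n>=2} n(n-1) a_n x^(n-2).
Substitute into P(x) y'' + Q(x) y' + R(x) y = 0 with P(x) = 1, Q(x) = -x, R(x) = 4, and match powers of x.
Initial conditions: a_0 = 1, a_1 = 0.
Setting the coefficient of each power of x to zero and solving order by order (substituting the coefficients already found):
  x^0: 2 a_2 + 4 a_0 = 0  ->  2 a_2 = -4 a_0 = -4  ->  a_2 = -2
  x^1: 6 a_3 + 3 a_1 = 0  ->  6 a_3 = -3 a_1 = 0  ->  a_3 = 0
  x^2: 12 a_4 + 2 a_2 = 0  ->  12 a_4 = -2 a_2 = 4  ->  a_4 = 1/3
  x^3: 20 a_5 + a_3 = 0  ->  20 a_5 = -a_3 = 0  ->  a_5 = 0
  x^4: 30 a_6 = 0  ->  a_6 = 0
Truncated series: y(x) = 1 - 2 x^2 + (1/3) x^4 + O(x^7).

a_0 = 1; a_1 = 0; a_2 = -2; a_3 = 0; a_4 = 1/3; a_5 = 0; a_6 = 0


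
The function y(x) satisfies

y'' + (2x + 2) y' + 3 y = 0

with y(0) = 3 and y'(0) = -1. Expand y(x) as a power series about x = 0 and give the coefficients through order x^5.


Ansatz: y(x) = sum_{n>=0} a_n x^n, so y'(x) = sum_{n>=1} n a_n x^(n-1) and y''(x) = sum_{n>=2} n(n-1) a_n x^(n-2).
Substitute into P(x) y'' + Q(x) y' + R(x) y = 0 with P(x) = 1, Q(x) = 2x + 2, R(x) = 3, and match powers of x.
Initial conditions: a_0 = 3, a_1 = -1.
Setting the coefficient of each power of x to zero and solving order by order (substituting the coefficients already found):
  x^0: 2 a_2 + 2 a_1 + 3 a_0 = 0  ->  2 a_2 = -2 a_1 - 3 a_0 = -7  ->  a_2 = -7/2
  x^1: 6 a_3 + 4 a_2 + 5 a_1 = 0  ->  6 a_3 = -4 a_2 - 5 a_1 = 19  ->  a_3 = 19/6
  x^2: 12 a_4 + 6 a_3 + 7 a_2 = 0  ->  12 a_4 = -6 a_3 - 7 a_2 = 11/2  ->  a_4 = 11/24
  x^3: 20 a_5 + 8 a_4 + 9 a_3 = 0  ->  20 a_5 = -8 a_4 - 9 a_3 = -193/6  ->  a_5 = -193/120
Truncated series: y(x) = 3 - x - (7/2) x^2 + (19/6) x^3 + (11/24) x^4 - (193/120) x^5 + O(x^6).

a_0 = 3; a_1 = -1; a_2 = -7/2; a_3 = 19/6; a_4 = 11/24; a_5 = -193/120


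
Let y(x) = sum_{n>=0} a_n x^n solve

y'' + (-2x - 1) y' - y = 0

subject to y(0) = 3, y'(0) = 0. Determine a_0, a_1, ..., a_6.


Ansatz: y(x) = sum_{n>=0} a_n x^n, so y'(x) = sum_{n>=1} n a_n x^(n-1) and y''(x) = sum_{n>=2} n(n-1) a_n x^(n-2).
Substitute into P(x) y'' + Q(x) y' + R(x) y = 0 with P(x) = 1, Q(x) = -2x - 1, R(x) = -1, and match powers of x.
Initial conditions: a_0 = 3, a_1 = 0.
Setting the coefficient of each power of x to zero and solving order by order (substituting the coefficients already found):
  x^0: 2 a_2 - a_1 - a_0 = 0  ->  2 a_2 = a_1 + a_0 = 3  ->  a_2 = 3/2
  x^1: 6 a_3 - 2 a_2 - 3 a_1 = 0  ->  6 a_3 = 2 a_2 + 3 a_1 = 3  ->  a_3 = 1/2
  x^2: 12 a_4 - 3 a_3 - 5 a_2 = 0  ->  12 a_4 = 3 a_3 + 5 a_2 = 9  ->  a_4 = 3/4
  x^3: 20 a_5 - 4 a_4 - 7 a_3 = 0  ->  20 a_5 = 4 a_4 + 7 a_3 = 13/2  ->  a_5 = 13/40
  x^4: 30 a_6 - 5 a_5 - 9 a_4 = 0  ->  30 a_6 = 5 a_5 + 9 a_4 = 67/8  ->  a_6 = 67/240
Truncated series: y(x) = 3 + (3/2) x^2 + (1/2) x^3 + (3/4) x^4 + (13/40) x^5 + (67/240) x^6 + O(x^7).

a_0 = 3; a_1 = 0; a_2 = 3/2; a_3 = 1/2; a_4 = 3/4; a_5 = 13/40; a_6 = 67/240


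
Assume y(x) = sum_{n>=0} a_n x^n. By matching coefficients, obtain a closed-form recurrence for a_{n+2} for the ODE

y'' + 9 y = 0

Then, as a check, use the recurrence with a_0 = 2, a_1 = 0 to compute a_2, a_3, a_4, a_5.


Substitute y = sum_n a_n x^n into y'' + (const) y = 0.
y''(x) = sum_{n>=0} (n+2)(n+1) a_{n+2} x^n.
The ODE becomes sum_n [(n+2)(n+1) a_{n+2} + 9 a_n] x^n = 0.
Setting each coefficient to zero gives the recurrence:
  (n+2)(n+1) a_{n+2} + 9 a_n = 0,
  a_{n+2} = -9 / ((n+1)(n+2)) a_n.

Check with a_0 = 2, a_1 = 0 (apply the recurrence for n = 0, 1, 2, 3): a_0 = 2, a_1 = 0, a_2 = -9, a_3 = 0, a_4 = 27/4, a_5 = 0.

a_{n+2} = -9/((n+1)(n+2)) * a_n; check: a_0 = 2, a_1 = 0, a_2 = -9, a_3 = 0, a_4 = 27/4, a_5 = 0


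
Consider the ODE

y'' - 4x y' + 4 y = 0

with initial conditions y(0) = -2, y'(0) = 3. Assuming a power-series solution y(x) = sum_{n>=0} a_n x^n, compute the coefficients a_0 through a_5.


Ansatz: y(x) = sum_{n>=0} a_n x^n, so y'(x) = sum_{n>=1} n a_n x^(n-1) and y''(x) = sum_{n>=2} n(n-1) a_n x^(n-2).
Substitute into P(x) y'' + Q(x) y' + R(x) y = 0 with P(x) = 1, Q(x) = -4x, R(x) = 4, and match powers of x.
Initial conditions: a_0 = -2, a_1 = 3.
Setting the coefficient of each power of x to zero and solving order by order (substituting the coefficients already found):
  x^0: 2 a_2 + 4 a_0 = 0  ->  2 a_2 = -4 a_0 = 8  ->  a_2 = 4
  x^1: 6 a_3 = 0  ->  a_3 = 0
  x^2: 12 a_4 - 4 a_2 = 0  ->  12 a_4 = 4 a_2 = 16  ->  a_4 = 4/3
  x^3: 20 a_5 - 8 a_3 = 0  ->  20 a_5 = 8 a_3 = 0  ->  a_5 = 0
Truncated series: y(x) = -2 + 3 x + 4 x^2 + (4/3) x^4 + O(x^6).

a_0 = -2; a_1 = 3; a_2 = 4; a_3 = 0; a_4 = 4/3; a_5 = 0


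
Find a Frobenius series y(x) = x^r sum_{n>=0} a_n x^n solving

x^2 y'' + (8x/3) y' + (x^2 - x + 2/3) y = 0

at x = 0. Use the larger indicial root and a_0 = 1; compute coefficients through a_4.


Write in Frobenius form y'' + (p(x)/x) y' + (q(x)/x^2) y = 0:
  p(x) = 8/3,  q(x) = x^2 - x + 2/3.
Indicial equation: r(r-1) + (8/3) r + (2/3) = 0 -> roots r_1 = -2/3, r_2 = -1.
Take r = r_1 = -2/3. Let y(x) = x^r sum_{n>=0} a_n x^n with a_0 = 1.
Substitute y = x^r sum a_n x^n and match x^{r+n}. The recurrence is
  D(n) a_n - 1 a_{n-1} + 1 a_{n-2} = 0,  where D(n) = (r+n)(r+n-1) + (8/3)(r+n) + (2/3).
  a_n = [1 a_{n-1} - 1 a_{n-2}] / D(n).
Since the indicial polynomial factors as (r - r_1)(r - r_2), D(n) = (r_1 + n - r_1)(r_1 + n - r_2) = n(n + 1/3).
Evaluating step by step (a_0 = 1):
  n = 1: D(1) = 1(1 + 1/3) = 4/3; numerator = 1(1) = 1; a_1 = (1)/(4/3) = 3/4
  n = 2: D(2) = 2(2 + 1/3) = 14/3; numerator = 1(3/4) - 1(1) = -1/4; a_2 = (-1/4)/(14/3) = -3/56
  n = 3: D(3) = 3(3 + 1/3) = 10; numerator = 1(-3/56) - 1(3/4) = -45/56; a_3 = (-45/56)/(10) = -9/112
  n = 4: D(4) = 4(4 + 1/3) = 52/3; numerator = 1(-9/112) - 1(-3/56) = -3/112; a_4 = (-3/112)/(52/3) = -9/5824

r = -2/3; a_0 = 1; a_1 = 3/4; a_2 = -3/56; a_3 = -9/112; a_4 = -9/5824


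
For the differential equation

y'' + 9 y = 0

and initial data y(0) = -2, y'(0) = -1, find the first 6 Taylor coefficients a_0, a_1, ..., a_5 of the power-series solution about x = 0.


Ansatz: y(x) = sum_{n>=0} a_n x^n, so y'(x) = sum_{n>=1} n a_n x^(n-1) and y''(x) = sum_{n>=2} n(n-1) a_n x^(n-2).
Substitute into P(x) y'' + Q(x) y' + R(x) y = 0 with P(x) = 1, Q(x) = 0, R(x) = 9, and match powers of x.
Initial conditions: a_0 = -2, a_1 = -1.
Setting the coefficient of each power of x to zero and solving order by order (substituting the coefficients already found):
  x^0: 2 a_2 + 9 a_0 = 0  ->  2 a_2 = -9 a_0 = 18  ->  a_2 = 9
  x^1: 6 a_3 + 9 a_1 = 0  ->  6 a_3 = -9 a_1 = 9  ->  a_3 = 3/2
  x^2: 12 a_4 + 9 a_2 = 0  ->  12 a_4 = -9 a_2 = -81  ->  a_4 = -27/4
  x^3: 20 a_5 + 9 a_3 = 0  ->  20 a_5 = -9 a_3 = -27/2  ->  a_5 = -27/40
Truncated series: y(x) = -2 - x + 9 x^2 + (3/2) x^3 - (27/4) x^4 - (27/40) x^5 + O(x^6).

a_0 = -2; a_1 = -1; a_2 = 9; a_3 = 3/2; a_4 = -27/4; a_5 = -27/40


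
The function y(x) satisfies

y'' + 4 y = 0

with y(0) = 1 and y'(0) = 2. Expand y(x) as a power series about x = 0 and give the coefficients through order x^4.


Ansatz: y(x) = sum_{n>=0} a_n x^n, so y'(x) = sum_{n>=1} n a_n x^(n-1) and y''(x) = sum_{n>=2} n(n-1) a_n x^(n-2).
Substitute into P(x) y'' + Q(x) y' + R(x) y = 0 with P(x) = 1, Q(x) = 0, R(x) = 4, and match powers of x.
Initial conditions: a_0 = 1, a_1 = 2.
Setting the coefficient of each power of x to zero and solving order by order (substituting the coefficients already found):
  x^0: 2 a_2 + 4 a_0 = 0  ->  2 a_2 = -4 a_0 = -4  ->  a_2 = -2
  x^1: 6 a_3 + 4 a_1 = 0  ->  6 a_3 = -4 a_1 = -8  ->  a_3 = -4/3
  x^2: 12 a_4 + 4 a_2 = 0  ->  12 a_4 = -4 a_2 = 8  ->  a_4 = 2/3
Truncated series: y(x) = 1 + 2 x - 2 x^2 - (4/3) x^3 + (2/3) x^4 + O(x^5).

a_0 = 1; a_1 = 2; a_2 = -2; a_3 = -4/3; a_4 = 2/3


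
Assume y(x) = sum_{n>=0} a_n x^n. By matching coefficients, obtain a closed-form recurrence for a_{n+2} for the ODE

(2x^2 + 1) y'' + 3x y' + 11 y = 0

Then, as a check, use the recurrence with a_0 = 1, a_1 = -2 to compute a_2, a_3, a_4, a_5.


Substitute y = sum_n a_n x^n.
(1 + 2 x^2) y'' contributes (n+2)(n+1) a_{n+2} + 2 n(n-1) a_n at x^n.
3 x y'(x) contributes 3 n a_n at x^n.
11 y(x) contributes 11 a_n at x^n.
Matching x^n: (n+2)(n+1) a_{n+2} + (2 n(n-1) + 3 n + 11) a_n = 0.
Thus a_{n+2} = (-2 n(n-1) - 3 n - 11) / ((n+1)(n+2)) * a_n.

Check with a_0 = 1, a_1 = -2 (apply the recurrence for n = 0, 1, 2, 3): a_0 = 1, a_1 = -2, a_2 = -11/2, a_3 = 14/3, a_4 = 77/8, a_5 = -112/15.

a_(n+2) = (-2 n(n-1) - 3 n - 11) / ((n+1)(n+2)) * a_n; check: a_0 = 1, a_1 = -2, a_2 = -11/2, a_3 = 14/3, a_4 = 77/8, a_5 = -112/15


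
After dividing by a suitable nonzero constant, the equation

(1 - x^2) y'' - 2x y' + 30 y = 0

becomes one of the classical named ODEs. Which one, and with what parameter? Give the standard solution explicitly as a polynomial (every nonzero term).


The equation is already in a standard form:  (1 - x^2) y'' - 2x y' + 30 y = 0.
This matches the Legendre equation (1 - x^2) y'' - 2x y' + n(n+1) y = 0 (note the -2x y' term) with n(n+1) = 30, so n = 5; the polynomial solution is P_5(x).
With y = sum_k a_k x^k, matching x^k gives (k+2)(k+1) a_{k+2} = [k(k+1) - n(n+1)] a_k = (k - 5)(k + 6) a_k. The right side vanishes at k = 5, so the series with the parity of 5 terminates at degree 5.
Standard normalization (P_n(1) = 1): leading coefficient (2n)!/(2^n (n!)^2) = 3628800/(32*14400) = 63/8, so a_5 = 63/8. Work downward with a_k = (k+1)(k+2) a_{k+2} / ((k - 5)(k + 6)):
  a_3 = (4)(5)(63/8) / ((3 - 5)(3 + 6)) = (315/2)/(-18) = -35/4
  a_1 = (2)(3)(-35/4) / ((1 - 5)(1 + 6)) = (-105/2)/(-28) = 15/8
Hence P_5(x) = 63 x^5/8 - 35 x^3/4 + 15 x/8.

P_5(x); series = 63 x^5/8 - 35 x^3/4 + 15 x/8
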